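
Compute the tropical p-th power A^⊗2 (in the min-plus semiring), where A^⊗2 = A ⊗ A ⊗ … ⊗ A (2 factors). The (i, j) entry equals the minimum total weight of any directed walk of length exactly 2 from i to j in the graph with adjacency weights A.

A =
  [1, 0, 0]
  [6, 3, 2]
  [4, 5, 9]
A^⊗2 =
  [2, 1, 1]
  [6, 6, 5]
  [5, 4, 4]

Each entry (A^⊗2)_ij equals the minimum over all length-2 walks i = v_0 → v_1 → … → v_2 = j of Σ_t A[v_t][v_{t+1}]. For example, for (i, j) = (0, 2) we minimise over 3 possible intermediate vertex sequences; the minimum is 1, attained along the walk 0 → 0 → 2.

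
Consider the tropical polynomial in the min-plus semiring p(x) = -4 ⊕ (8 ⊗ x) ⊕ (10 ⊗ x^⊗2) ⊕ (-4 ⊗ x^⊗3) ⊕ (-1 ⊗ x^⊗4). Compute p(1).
p(1) = -4

A tropical monomial a ⊗ x^⊗i evaluates to a + i · x. Evaluating each term at x = 1:
  Term 0 contributes -4 + 0 · 1 = -4
  Term 1 contributes 8 + 1 · 1 = 9
  Term 2 contributes 10 + 2 · 1 = 12
  Term 3 contributes -4 + 3 · 1 = -1
  Term 4 contributes -1 + 4 · 1 = 3
p(1) = ⊕ of these = min[-4, 9, 12, -1, 3] = -4.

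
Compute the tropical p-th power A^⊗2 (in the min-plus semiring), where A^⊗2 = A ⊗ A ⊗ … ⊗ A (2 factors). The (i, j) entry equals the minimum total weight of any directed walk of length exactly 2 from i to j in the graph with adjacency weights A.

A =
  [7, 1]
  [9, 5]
A^⊗2 =
  [10, 6]
  [14, 10]

Each entry (A^⊗2)_ij equals the minimum over all length-2 walks i = v_0 → v_1 → … → v_2 = j of Σ_t A[v_t][v_{t+1}]. For example, for (i, j) = (0, 1) we minimise over 2 possible intermediate vertex sequences; the minimum is 6, attained along the walk 0 → 1 → 1.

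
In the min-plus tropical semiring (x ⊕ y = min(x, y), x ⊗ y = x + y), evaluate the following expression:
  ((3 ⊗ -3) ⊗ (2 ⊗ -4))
((3 ⊗ -3) ⊗ (2 ⊗ -4)) = -2

Expand innermost to outermost. Recall ⊕ takes the minimum of its arguments and ⊗ takes their sum. Working out the expression ((3 ⊗ -3) ⊗ (2 ⊗ -4)) gives -2.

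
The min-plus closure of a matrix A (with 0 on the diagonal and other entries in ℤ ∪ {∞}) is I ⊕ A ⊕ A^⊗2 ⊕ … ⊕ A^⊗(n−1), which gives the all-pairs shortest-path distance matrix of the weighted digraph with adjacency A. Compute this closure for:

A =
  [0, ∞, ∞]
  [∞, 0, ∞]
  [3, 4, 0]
Closure =
  [0, ∞, ∞]
  [∞, 0, ∞]
  [3, 4, 0]

This is the Floyd-Warshall all-pairs shortest-path computation. For each intermediate vertex k = 0, 1, …, 2, update dist[i][j] ← min(dist[i][j], dist[i][k] + dist[k][j]). The final matrix gives, for each (i, j), the minimum total weight of any directed path from i to j (possibly empty when i = j).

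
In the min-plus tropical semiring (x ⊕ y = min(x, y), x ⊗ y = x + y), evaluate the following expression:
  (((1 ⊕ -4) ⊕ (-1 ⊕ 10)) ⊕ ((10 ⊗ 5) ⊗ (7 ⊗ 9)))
(((1 ⊕ -4) ⊕ (-1 ⊕ 10)) ⊕ ((10 ⊗ 5) ⊗ (7 ⊗ 9))) = -4

Expand innermost to outermost. Recall ⊕ takes the minimum of its arguments and ⊗ takes their sum. Working out the expression (((1 ⊕ -4) ⊕ (-1 ⊕ 10)) ⊕ ((10 ⊗ 5) ⊗ (7 ⊗ 9))) gives -4.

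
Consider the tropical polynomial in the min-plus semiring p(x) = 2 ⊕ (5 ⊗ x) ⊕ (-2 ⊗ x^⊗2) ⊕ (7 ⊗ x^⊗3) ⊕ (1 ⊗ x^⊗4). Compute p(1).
p(1) = 0

A tropical monomial a ⊗ x^⊗i evaluates to a + i · x. Evaluating each term at x = 1:
  Term 0 contributes 2 + 0 · 1 = 2
  Term 1 contributes 5 + 1 · 1 = 6
  Term 2 contributes -2 + 2 · 1 = 0
  Term 3 contributes 7 + 3 · 1 = 10
  Term 4 contributes 1 + 4 · 1 = 5
p(1) = ⊕ of these = min[2, 6, 0, 10, 5] = 0.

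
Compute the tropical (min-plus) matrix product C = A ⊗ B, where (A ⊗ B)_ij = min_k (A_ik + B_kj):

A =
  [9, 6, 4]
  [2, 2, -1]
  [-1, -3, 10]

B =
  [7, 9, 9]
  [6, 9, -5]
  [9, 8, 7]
A ⊗ B =
  [12, 12, 1]
  [8, 7, -3]
  [3, 6, -8]

Apply the min-plus product entry-by-entry:
  C[0][0] = min over k of (A[0][0] + B[0][0] = 9 + 7 = 16, A[0][1] + B[1][0] = 6 + 6 = 12, A[0][2] + B[2][0] = 4 + 9 = 13) = 12 (attained at k = 1)
  C[0][1] = min over k of (A[0][0] + B[0][1] = 9 + 9 = 18, A[0][1] + B[1][1] = 6 + 9 = 15, A[0][2] + B[2][1] = 4 + 8 = 12) = 12 (attained at k = 2)
  C[0][2] = min over k of (A[0][0] + B[0][2] = 9 + 9 = 18, A[0][1] + B[1][2] = 6 + -5 = 1, A[0][2] + B[2][2] = 4 + 7 = 11) = 1 (attained at k = 1)
  C[1][0] = min over k of (A[1][0] + B[0][0] = 2 + 7 = 9, A[1][1] + B[1][0] = 2 + 6 = 8, A[1][2] + B[2][0] = -1 + 9 = 8) = 8 (attained at k = 1)
  C[1][1] = min over k of (A[1][0] + B[0][1] = 2 + 9 = 11, A[1][1] + B[1][1] = 2 + 9 = 11, A[1][2] + B[2][1] = -1 + 8 = 7) = 7 (attained at k = 2)
  C[1][2] = min over k of (A[1][0] + B[0][2] = 2 + 9 = 11, A[1][1] + B[1][2] = 2 + -5 = -3, A[1][2] + B[2][2] = -1 + 7 = 6) = -3 (attained at k = 1)
  C[2][0] = min over k of (A[2][0] + B[0][0] = -1 + 7 = 6, A[2][1] + B[1][0] = -3 + 6 = 3, A[2][2] + B[2][0] = 10 + 9 = 19) = 3 (attained at k = 1)
  C[2][1] = min over k of (A[2][0] + B[0][1] = -1 + 9 = 8, A[2][1] + B[1][1] = -3 + 9 = 6, A[2][2] + B[2][1] = 10 + 8 = 18) = 6 (attained at k = 1)
  C[2][2] = min over k of (A[2][0] + B[0][2] = -1 + 9 = 8, A[2][1] + B[1][2] = -3 + -5 = -8, A[2][2] + B[2][2] = 10 + 7 = 17) = -8 (attained at k = 1)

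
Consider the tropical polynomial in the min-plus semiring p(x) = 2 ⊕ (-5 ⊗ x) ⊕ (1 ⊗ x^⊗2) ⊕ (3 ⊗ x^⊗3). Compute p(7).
p(7) = 2

A tropical monomial a ⊗ x^⊗i evaluates to a + i · x. Evaluating each term at x = 7:
  Term 0 contributes 2 + 0 · 7 = 2
  Term 1 contributes -5 + 1 · 7 = 2
  Term 2 contributes 1 + 2 · 7 = 15
  Term 3 contributes 3 + 3 · 7 = 24
p(7) = ⊕ of these = min[2, 2, 15, 24] = 2.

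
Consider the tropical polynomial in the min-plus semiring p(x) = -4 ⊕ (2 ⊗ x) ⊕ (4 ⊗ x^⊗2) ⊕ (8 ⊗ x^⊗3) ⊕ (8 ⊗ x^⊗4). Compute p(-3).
p(-3) = -4

A tropical monomial a ⊗ x^⊗i evaluates to a + i · x. Evaluating each term at x = -3:
  Term 0 contributes -4 + 0 · -3 = -4
  Term 1 contributes 2 + 1 · -3 = -1
  Term 2 contributes 4 + 2 · -3 = -2
  Term 3 contributes 8 + 3 · -3 = -1
  Term 4 contributes 8 + 4 · -3 = -4
p(-3) = ⊕ of these = min[-4, -1, -2, -1, -4] = -4.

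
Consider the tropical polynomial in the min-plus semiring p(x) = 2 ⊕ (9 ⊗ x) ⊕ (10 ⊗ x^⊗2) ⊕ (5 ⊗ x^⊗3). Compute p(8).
p(8) = 2

A tropical monomial a ⊗ x^⊗i evaluates to a + i · x. Evaluating each term at x = 8:
  Term 0 contributes 2 + 0 · 8 = 2
  Term 1 contributes 9 + 1 · 8 = 17
  Term 2 contributes 10 + 2 · 8 = 26
  Term 3 contributes 5 + 3 · 8 = 29
p(8) = ⊕ of these = min[2, 17, 26, 29] = 2.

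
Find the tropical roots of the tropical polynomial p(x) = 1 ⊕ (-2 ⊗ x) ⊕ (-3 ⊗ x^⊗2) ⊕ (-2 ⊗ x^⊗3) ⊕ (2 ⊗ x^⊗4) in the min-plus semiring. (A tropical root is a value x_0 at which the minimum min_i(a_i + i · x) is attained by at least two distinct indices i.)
Roots: {-4, -1, 1, 3}

Each tropical root is a break point of the lower envelope of the lines y = a_i + i · x (there are 5 lines, with slopes 0, 1, ..., 4). Only the lines that attain the minimum somewhere contribute to roots; other lines are dominated. Here the surviving (envelope) indices are i = 4, i = 3, i = 2, i = 1, i = 0.
Intersections between consecutive envelope lines give the roots: for adjacent envelope indices i < j the intersection is x = (a_i − a_j) / (j − i). Reading off the sorted break points: {-4, -1, 1, 3}.
Verification: at each break x_0, at least two indices attain the minimum of min_i(a_i + i · x_0).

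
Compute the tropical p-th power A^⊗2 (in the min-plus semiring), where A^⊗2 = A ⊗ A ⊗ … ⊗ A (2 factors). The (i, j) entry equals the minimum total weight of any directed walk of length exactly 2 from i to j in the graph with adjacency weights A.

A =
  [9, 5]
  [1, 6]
A^⊗2 =
  [6, 11]
  [7, 6]

Each entry (A^⊗2)_ij equals the minimum over all length-2 walks i = v_0 → v_1 → … → v_2 = j of Σ_t A[v_t][v_{t+1}]. For example, for (i, j) = (0, 1) we minimise over 2 possible intermediate vertex sequences; the minimum is 11, attained along the walk 0 → 1 → 1.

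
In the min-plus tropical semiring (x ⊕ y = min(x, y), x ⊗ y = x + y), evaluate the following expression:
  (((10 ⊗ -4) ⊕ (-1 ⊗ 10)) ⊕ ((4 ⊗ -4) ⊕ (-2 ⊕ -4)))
(((10 ⊗ -4) ⊕ (-1 ⊗ 10)) ⊕ ((4 ⊗ -4) ⊕ (-2 ⊕ -4))) = -4

Expand innermost to outermost. Recall ⊕ takes the minimum of its arguments and ⊗ takes their sum. Working out the expression (((10 ⊗ -4) ⊕ (-1 ⊗ 10)) ⊕ ((4 ⊗ -4) ⊕ (-2 ⊕ -4))) gives -4.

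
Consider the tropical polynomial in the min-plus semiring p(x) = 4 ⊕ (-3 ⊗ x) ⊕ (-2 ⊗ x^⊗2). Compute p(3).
p(3) = 0

A tropical monomial a ⊗ x^⊗i evaluates to a + i · x. Evaluating each term at x = 3:
  Term 0 contributes 4 + 0 · 3 = 4
  Term 1 contributes -3 + 1 · 3 = 0
  Term 2 contributes -2 + 2 · 3 = 4
p(3) = ⊕ of these = min[4, 0, 4] = 0.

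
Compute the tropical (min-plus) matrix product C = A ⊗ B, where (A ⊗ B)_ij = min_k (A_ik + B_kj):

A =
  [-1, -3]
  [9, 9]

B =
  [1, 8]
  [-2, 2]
A ⊗ B =
  [-5, -1]
  [7, 11]

Apply the min-plus product entry-by-entry:
  C[0][0] = min over k of (A[0][0] + B[0][0] = -1 + 1 = 0, A[0][1] + B[1][0] = -3 + -2 = -5) = -5 (attained at k = 1)
  C[0][1] = min over k of (A[0][0] + B[0][1] = -1 + 8 = 7, A[0][1] + B[1][1] = -3 + 2 = -1) = -1 (attained at k = 1)
  C[1][0] = min over k of (A[1][0] + B[0][0] = 9 + 1 = 10, A[1][1] + B[1][0] = 9 + -2 = 7) = 7 (attained at k = 1)
  C[1][1] = min over k of (A[1][0] + B[0][1] = 9 + 8 = 17, A[1][1] + B[1][1] = 9 + 2 = 11) = 11 (attained at k = 1)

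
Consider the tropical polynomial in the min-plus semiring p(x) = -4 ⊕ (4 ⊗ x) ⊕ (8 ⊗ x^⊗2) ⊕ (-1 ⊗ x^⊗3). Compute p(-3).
p(-3) = -10

A tropical monomial a ⊗ x^⊗i evaluates to a + i · x. Evaluating each term at x = -3:
  Term 0 contributes -4 + 0 · -3 = -4
  Term 1 contributes 4 + 1 · -3 = 1
  Term 2 contributes 8 + 2 · -3 = 2
  Term 3 contributes -1 + 3 · -3 = -10
p(-3) = ⊕ of these = min[-4, 1, 2, -10] = -10.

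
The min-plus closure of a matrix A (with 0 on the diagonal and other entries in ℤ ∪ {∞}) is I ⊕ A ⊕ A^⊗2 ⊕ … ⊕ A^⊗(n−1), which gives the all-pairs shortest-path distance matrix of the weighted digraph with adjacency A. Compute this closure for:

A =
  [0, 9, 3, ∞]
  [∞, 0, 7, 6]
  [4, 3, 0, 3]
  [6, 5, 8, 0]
Closure =
  [0, 6, 3, 6]
  [11, 0, 7, 6]
  [4, 3, 0, 3]
  [6, 5, 8, 0]

This is the Floyd-Warshall all-pairs shortest-path computation. For each intermediate vertex k = 0, 1, …, 3, update dist[i][j] ← min(dist[i][j], dist[i][k] + dist[k][j]). The final matrix gives, for each (i, j), the minimum total weight of any directed path from i to j (possibly empty when i = j).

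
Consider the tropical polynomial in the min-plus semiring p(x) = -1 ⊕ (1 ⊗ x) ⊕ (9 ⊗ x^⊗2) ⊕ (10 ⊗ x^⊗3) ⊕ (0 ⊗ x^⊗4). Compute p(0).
p(0) = -1

A tropical monomial a ⊗ x^⊗i evaluates to a + i · x. Evaluating each term at x = 0:
  Term 0 contributes -1 + 0 · 0 = -1
  Term 1 contributes 1 + 1 · 0 = 1
  Term 2 contributes 9 + 2 · 0 = 9
  Term 3 contributes 10 + 3 · 0 = 10
  Term 4 contributes 0 + 4 · 0 = 0
p(0) = ⊕ of these = min[-1, 1, 9, 10, 0] = -1.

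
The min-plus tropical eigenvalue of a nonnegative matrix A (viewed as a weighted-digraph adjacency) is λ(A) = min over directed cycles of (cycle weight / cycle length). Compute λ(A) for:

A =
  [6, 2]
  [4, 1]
λ(A) = 1

Enumerate directed cycles and compute their means (weight / length). Sample:
  cycle 0 → 0: weight = 6, length = 1, mean = 6/1 ≈ 6.000
  cycle 1 → 1: weight = 1, length = 1, mean = 1/1 ≈ 1.000
  cycle 0 → 1 → 0: weight = 6, length = 2, mean = 6/2 ≈ 3.000
  cycle 1 → 0 → 1: weight = 6, length = 2, mean = 6/2 ≈ 3.000
Minimum mean = 1.000, attained e.g. along the cycle 1 → 1 with weight 1 and length 1. So λ(A) = 1/1 = 1.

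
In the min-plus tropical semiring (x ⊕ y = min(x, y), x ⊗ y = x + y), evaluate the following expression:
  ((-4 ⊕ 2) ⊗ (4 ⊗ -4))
((-4 ⊕ 2) ⊗ (4 ⊗ -4)) = -4

Expand innermost to outermost. Recall ⊕ takes the minimum of its arguments and ⊗ takes their sum. Working out the expression ((-4 ⊕ 2) ⊗ (4 ⊗ -4)) gives -4.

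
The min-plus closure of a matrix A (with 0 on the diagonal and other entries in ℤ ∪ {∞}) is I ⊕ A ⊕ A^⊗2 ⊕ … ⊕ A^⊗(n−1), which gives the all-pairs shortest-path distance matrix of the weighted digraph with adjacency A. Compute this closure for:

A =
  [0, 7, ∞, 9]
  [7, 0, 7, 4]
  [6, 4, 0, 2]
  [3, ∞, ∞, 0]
Closure =
  [0, 7, 14, 9]
  [7, 0, 7, 4]
  [5, 4, 0, 2]
  [3, 10, 17, 0]

This is the Floyd-Warshall all-pairs shortest-path computation. For each intermediate vertex k = 0, 1, …, 3, update dist[i][j] ← min(dist[i][j], dist[i][k] + dist[k][j]). The final matrix gives, for each (i, j), the minimum total weight of any directed path from i to j (possibly empty when i = j).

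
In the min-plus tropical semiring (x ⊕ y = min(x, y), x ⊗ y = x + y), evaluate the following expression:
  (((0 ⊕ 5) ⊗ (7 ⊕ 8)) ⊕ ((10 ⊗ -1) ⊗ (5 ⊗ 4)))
(((0 ⊕ 5) ⊗ (7 ⊕ 8)) ⊕ ((10 ⊗ -1) ⊗ (5 ⊗ 4))) = 7

Expand innermost to outermost. Recall ⊕ takes the minimum of its arguments and ⊗ takes their sum. Working out the expression (((0 ⊕ 5) ⊗ (7 ⊕ 8)) ⊕ ((10 ⊗ -1) ⊗ (5 ⊗ 4))) gives 7.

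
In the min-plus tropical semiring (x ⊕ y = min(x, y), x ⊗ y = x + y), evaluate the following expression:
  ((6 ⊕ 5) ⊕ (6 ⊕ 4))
((6 ⊕ 5) ⊕ (6 ⊕ 4)) = 4

Expand innermost to outermost. Recall ⊕ takes the minimum of its arguments and ⊗ takes their sum. Working out the expression ((6 ⊕ 5) ⊕ (6 ⊕ 4)) gives 4.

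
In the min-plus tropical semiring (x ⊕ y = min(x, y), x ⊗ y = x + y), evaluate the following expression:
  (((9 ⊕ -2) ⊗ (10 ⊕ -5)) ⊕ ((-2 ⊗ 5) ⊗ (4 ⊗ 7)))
(((9 ⊕ -2) ⊗ (10 ⊕ -5)) ⊕ ((-2 ⊗ 5) ⊗ (4 ⊗ 7))) = -7

Expand innermost to outermost. Recall ⊕ takes the minimum of its arguments and ⊗ takes their sum. Working out the expression (((9 ⊕ -2) ⊗ (10 ⊕ -5)) ⊕ ((-2 ⊗ 5) ⊗ (4 ⊗ 7))) gives -7.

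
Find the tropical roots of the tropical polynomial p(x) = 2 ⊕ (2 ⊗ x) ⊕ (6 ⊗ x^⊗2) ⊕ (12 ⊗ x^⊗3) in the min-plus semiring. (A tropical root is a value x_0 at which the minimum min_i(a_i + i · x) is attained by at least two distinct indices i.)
Roots: {-6, -4, 0}

Each tropical root is a break point of the lower envelope of the lines y = a_i + i · x (there are 4 lines, with slopes 0, 1, ..., 3). Only the lines that attain the minimum somewhere contribute to roots; other lines are dominated. Here the surviving (envelope) indices are i = 3, i = 2, i = 1, i = 0.
Intersections between consecutive envelope lines give the roots: for adjacent envelope indices i < j the intersection is x = (a_i − a_j) / (j − i). Reading off the sorted break points: {-6, -4, 0}.
Verification: at each break x_0, at least two indices attain the minimum of min_i(a_i + i · x_0).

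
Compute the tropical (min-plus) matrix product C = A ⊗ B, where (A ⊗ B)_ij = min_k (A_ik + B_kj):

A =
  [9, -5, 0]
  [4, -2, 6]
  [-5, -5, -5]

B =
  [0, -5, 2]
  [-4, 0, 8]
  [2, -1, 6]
A ⊗ B =
  [-9, -5, 3]
  [-6, -2, 6]
  [-9, -10, -3]

Apply the min-plus product entry-by-entry:
  C[0][0] = min over k of (A[0][0] + B[0][0] = 9 + 0 = 9, A[0][1] + B[1][0] = -5 + -4 = -9, A[0][2] + B[2][0] = 0 + 2 = 2) = -9 (attained at k = 1)
  C[0][1] = min over k of (A[0][0] + B[0][1] = 9 + -5 = 4, A[0][1] + B[1][1] = -5 + 0 = -5, A[0][2] + B[2][1] = 0 + -1 = -1) = -5 (attained at k = 1)
  C[0][2] = min over k of (A[0][0] + B[0][2] = 9 + 2 = 11, A[0][1] + B[1][2] = -5 + 8 = 3, A[0][2] + B[2][2] = 0 + 6 = 6) = 3 (attained at k = 1)
  C[1][0] = min over k of (A[1][0] + B[0][0] = 4 + 0 = 4, A[1][1] + B[1][0] = -2 + -4 = -6, A[1][2] + B[2][0] = 6 + 2 = 8) = -6 (attained at k = 1)
  C[1][1] = min over k of (A[1][0] + B[0][1] = 4 + -5 = -1, A[1][1] + B[1][1] = -2 + 0 = -2, A[1][2] + B[2][1] = 6 + -1 = 5) = -2 (attained at k = 1)
  C[1][2] = min over k of (A[1][0] + B[0][2] = 4 + 2 = 6, A[1][1] + B[1][2] = -2 + 8 = 6, A[1][2] + B[2][2] = 6 + 6 = 12) = 6 (attained at k = 0)
  C[2][0] = min over k of (A[2][0] + B[0][0] = -5 + 0 = -5, A[2][1] + B[1][0] = -5 + -4 = -9, A[2][2] + B[2][0] = -5 + 2 = -3) = -9 (attained at k = 1)
  C[2][1] = min over k of (A[2][0] + B[0][1] = -5 + -5 = -10, A[2][1] + B[1][1] = -5 + 0 = -5, A[2][2] + B[2][1] = -5 + -1 = -6) = -10 (attained at k = 0)
  C[2][2] = min over k of (A[2][0] + B[0][2] = -5 + 2 = -3, A[2][1] + B[1][2] = -5 + 8 = 3, A[2][2] + B[2][2] = -5 + 6 = 1) = -3 (attained at k = 0)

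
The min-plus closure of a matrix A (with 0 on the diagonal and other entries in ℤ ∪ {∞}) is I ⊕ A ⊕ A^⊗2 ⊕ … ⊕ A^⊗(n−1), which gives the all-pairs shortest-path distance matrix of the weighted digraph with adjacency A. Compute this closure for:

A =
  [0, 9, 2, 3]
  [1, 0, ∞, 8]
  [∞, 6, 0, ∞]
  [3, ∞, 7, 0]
Closure =
  [0, 8, 2, 3]
  [1, 0, 3, 4]
  [7, 6, 0, 10]
  [3, 11, 5, 0]

This is the Floyd-Warshall all-pairs shortest-path computation. For each intermediate vertex k = 0, 1, …, 3, update dist[i][j] ← min(dist[i][j], dist[i][k] + dist[k][j]). The final matrix gives, for each (i, j), the minimum total weight of any directed path from i to j (possibly empty when i = j).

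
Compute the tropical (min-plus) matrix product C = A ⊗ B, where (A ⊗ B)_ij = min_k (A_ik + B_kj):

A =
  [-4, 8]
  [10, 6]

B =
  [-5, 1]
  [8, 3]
A ⊗ B =
  [-9, -3]
  [5, 9]

Apply the min-plus product entry-by-entry:
  C[0][0] = min over k of (A[0][0] + B[0][0] = -4 + -5 = -9, A[0][1] + B[1][0] = 8 + 8 = 16) = -9 (attained at k = 0)
  C[0][1] = min over k of (A[0][0] + B[0][1] = -4 + 1 = -3, A[0][1] + B[1][1] = 8 + 3 = 11) = -3 (attained at k = 0)
  C[1][0] = min over k of (A[1][0] + B[0][0] = 10 + -5 = 5, A[1][1] + B[1][0] = 6 + 8 = 14) = 5 (attained at k = 0)
  C[1][1] = min over k of (A[1][0] + B[0][1] = 10 + 1 = 11, A[1][1] + B[1][1] = 6 + 3 = 9) = 9 (attained at k = 1)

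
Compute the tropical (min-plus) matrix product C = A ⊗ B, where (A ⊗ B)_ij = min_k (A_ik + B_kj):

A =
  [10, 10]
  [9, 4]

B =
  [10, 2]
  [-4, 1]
A ⊗ B =
  [6, 11]
  [0, 5]

Apply the min-plus product entry-by-entry:
  C[0][0] = min over k of (A[0][0] + B[0][0] = 10 + 10 = 20, A[0][1] + B[1][0] = 10 + -4 = 6) = 6 (attained at k = 1)
  C[0][1] = min over k of (A[0][0] + B[0][1] = 10 + 2 = 12, A[0][1] + B[1][1] = 10 + 1 = 11) = 11 (attained at k = 1)
  C[1][0] = min over k of (A[1][0] + B[0][0] = 9 + 10 = 19, A[1][1] + B[1][0] = 4 + -4 = 0) = 0 (attained at k = 1)
  C[1][1] = min over k of (A[1][0] + B[0][1] = 9 + 2 = 11, A[1][1] + B[1][1] = 4 + 1 = 5) = 5 (attained at k = 1)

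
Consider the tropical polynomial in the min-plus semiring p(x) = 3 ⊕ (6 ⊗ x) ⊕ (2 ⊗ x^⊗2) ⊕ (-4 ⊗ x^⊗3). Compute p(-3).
p(-3) = -13

A tropical monomial a ⊗ x^⊗i evaluates to a + i · x. Evaluating each term at x = -3:
  Term 0 contributes 3 + 0 · -3 = 3
  Term 1 contributes 6 + 1 · -3 = 3
  Term 2 contributes 2 + 2 · -3 = -4
  Term 3 contributes -4 + 3 · -3 = -13
p(-3) = ⊕ of these = min[3, 3, -4, -13] = -13.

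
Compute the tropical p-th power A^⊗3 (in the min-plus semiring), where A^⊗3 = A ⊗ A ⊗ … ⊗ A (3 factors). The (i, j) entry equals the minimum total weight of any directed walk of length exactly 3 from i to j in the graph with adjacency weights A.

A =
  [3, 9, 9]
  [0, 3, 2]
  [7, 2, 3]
A^⊗3 =
  [9, 13, 13]
  [4, 7, 6]
  [5, 6, 7]

Each entry (A^⊗3)_ij equals the minimum over all length-3 walks i = v_0 → v_1 → … → v_3 = j of Σ_t A[v_t][v_{t+1}]. For example, for (i, j) = (0, 2) we minimise over 9 possible intermediate vertex sequences; the minimum is 13, attained along the walk 0 → 2 → 1 → 2.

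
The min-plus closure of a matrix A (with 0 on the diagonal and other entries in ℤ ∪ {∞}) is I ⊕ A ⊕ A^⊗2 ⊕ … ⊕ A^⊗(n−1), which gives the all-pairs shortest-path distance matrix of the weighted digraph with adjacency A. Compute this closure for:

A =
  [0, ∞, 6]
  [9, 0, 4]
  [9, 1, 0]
Closure =
  [0, 7, 6]
  [9, 0, 4]
  [9, 1, 0]

This is the Floyd-Warshall all-pairs shortest-path computation. For each intermediate vertex k = 0, 1, …, 2, update dist[i][j] ← min(dist[i][j], dist[i][k] + dist[k][j]). The final matrix gives, for each (i, j), the minimum total weight of any directed path from i to j (possibly empty when i = j).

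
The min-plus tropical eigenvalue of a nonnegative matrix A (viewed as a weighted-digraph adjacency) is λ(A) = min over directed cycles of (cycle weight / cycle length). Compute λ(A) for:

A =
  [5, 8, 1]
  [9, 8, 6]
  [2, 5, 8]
λ(A) = 3/2

Enumerate directed cycles and compute their means (weight / length). Sample:
  cycle 0 → 0: weight = 5, length = 1, mean = 5/1 ≈ 5.000
  cycle 1 → 1: weight = 8, length = 1, mean = 8/1 ≈ 8.000
  cycle 2 → 2: weight = 8, length = 1, mean = 8/1 ≈ 8.000
  cycle 0 → 1 → 0: weight = 17, length = 2, mean = 17/2 ≈ 8.500
  cycle 0 → 2 → 0: weight = 3, length = 2, mean = 3/2 ≈ 1.500
  cycle 1 → 0 → 1: weight = 17, length = 2, mean = 17/2 ≈ 8.500
Minimum mean = 1.500, attained e.g. along the cycle 0 → 2 → 0 with weight 3 and length 2. So λ(A) = 3/2 = 3/2.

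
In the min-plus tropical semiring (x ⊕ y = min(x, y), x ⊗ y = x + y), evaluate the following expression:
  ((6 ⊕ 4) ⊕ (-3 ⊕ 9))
((6 ⊕ 4) ⊕ (-3 ⊕ 9)) = -3

Expand innermost to outermost. Recall ⊕ takes the minimum of its arguments and ⊗ takes their sum. Working out the expression ((6 ⊕ 4) ⊕ (-3 ⊕ 9)) gives -3.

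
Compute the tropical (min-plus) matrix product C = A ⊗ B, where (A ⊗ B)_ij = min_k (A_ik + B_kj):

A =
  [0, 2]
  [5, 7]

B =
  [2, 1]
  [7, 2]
A ⊗ B =
  [2, 1]
  [7, 6]

Apply the min-plus product entry-by-entry:
  C[0][0] = min over k of (A[0][0] + B[0][0] = 0 + 2 = 2, A[0][1] + B[1][0] = 2 + 7 = 9) = 2 (attained at k = 0)
  C[0][1] = min over k of (A[0][0] + B[0][1] = 0 + 1 = 1, A[0][1] + B[1][1] = 2 + 2 = 4) = 1 (attained at k = 0)
  C[1][0] = min over k of (A[1][0] + B[0][0] = 5 + 2 = 7, A[1][1] + B[1][0] = 7 + 7 = 14) = 7 (attained at k = 0)
  C[1][1] = min over k of (A[1][0] + B[0][1] = 5 + 1 = 6, A[1][1] + B[1][1] = 7 + 2 = 9) = 6 (attained at k = 0)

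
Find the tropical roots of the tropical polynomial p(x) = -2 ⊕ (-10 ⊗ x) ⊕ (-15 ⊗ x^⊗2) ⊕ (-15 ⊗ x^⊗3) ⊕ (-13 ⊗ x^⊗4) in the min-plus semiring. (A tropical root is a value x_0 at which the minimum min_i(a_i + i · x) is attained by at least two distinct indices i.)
Roots: {-2, 0, 5, 8}

Each tropical root is a break point of the lower envelope of the lines y = a_i + i · x (there are 5 lines, with slopes 0, 1, ..., 4). Only the lines that attain the minimum somewhere contribute to roots; other lines are dominated. Here the surviving (envelope) indices are i = 4, i = 3, i = 2, i = 1, i = 0.
Intersections between consecutive envelope lines give the roots: for adjacent envelope indices i < j the intersection is x = (a_i − a_j) / (j − i). Reading off the sorted break points: {-2, 0, 5, 8}.
Verification: at each break x_0, at least two indices attain the minimum of min_i(a_i + i · x_0).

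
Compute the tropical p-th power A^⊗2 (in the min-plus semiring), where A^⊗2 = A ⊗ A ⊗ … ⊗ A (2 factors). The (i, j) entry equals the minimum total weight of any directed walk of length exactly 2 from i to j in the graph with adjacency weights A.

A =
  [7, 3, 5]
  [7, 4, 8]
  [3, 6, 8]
A^⊗2 =
  [8, 7, 11]
  [11, 8, 12]
  [10, 6, 8]

Each entry (A^⊗2)_ij equals the minimum over all length-2 walks i = v_0 → v_1 → … → v_2 = j of Σ_t A[v_t][v_{t+1}]. For example, for (i, j) = (0, 2) we minimise over 3 possible intermediate vertex sequences; the minimum is 11, attained along the walk 0 → 1 → 2.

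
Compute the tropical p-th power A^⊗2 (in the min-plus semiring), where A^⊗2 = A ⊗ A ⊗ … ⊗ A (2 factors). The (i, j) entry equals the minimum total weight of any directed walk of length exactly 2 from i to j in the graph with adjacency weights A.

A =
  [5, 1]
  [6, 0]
A^⊗2 =
  [7, 1]
  [6, 0]

Each entry (A^⊗2)_ij equals the minimum over all length-2 walks i = v_0 → v_1 → … → v_2 = j of Σ_t A[v_t][v_{t+1}]. For example, for (i, j) = (0, 1) we minimise over 2 possible intermediate vertex sequences; the minimum is 1, attained along the walk 0 → 1 → 1.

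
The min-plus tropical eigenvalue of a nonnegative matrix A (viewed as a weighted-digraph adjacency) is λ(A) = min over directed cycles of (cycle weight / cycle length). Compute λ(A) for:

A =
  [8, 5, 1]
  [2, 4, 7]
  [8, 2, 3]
λ(A) = 5/3

Enumerate directed cycles and compute their means (weight / length). Sample:
  cycle 0 → 0: weight = 8, length = 1, mean = 8/1 ≈ 8.000
  cycle 1 → 1: weight = 4, length = 1, mean = 4/1 ≈ 4.000
  cycle 2 → 2: weight = 3, length = 1, mean = 3/1 ≈ 3.000
  cycle 0 → 1 → 0: weight = 7, length = 2, mean = 7/2 ≈ 3.500
  cycle 0 → 2 → 0: weight = 9, length = 2, mean = 9/2 ≈ 4.500
  cycle 1 → 0 → 1: weight = 7, length = 2, mean = 7/2 ≈ 3.500
Minimum mean = 1.667, attained e.g. along the cycle 0 → 2 → 1 → 0 with weight 5 and length 3. So λ(A) = 5/3 = 5/3.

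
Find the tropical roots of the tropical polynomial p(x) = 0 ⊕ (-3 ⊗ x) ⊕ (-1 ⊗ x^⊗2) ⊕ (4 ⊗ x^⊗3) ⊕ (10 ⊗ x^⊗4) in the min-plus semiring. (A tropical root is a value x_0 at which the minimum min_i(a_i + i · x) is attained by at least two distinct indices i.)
Roots: {-6, -5, -2, 3}

Each tropical root is a break point of the lower envelope of the lines y = a_i + i · x (there are 5 lines, with slopes 0, 1, ..., 4). Only the lines that attain the minimum somewhere contribute to roots; other lines are dominated. Here the surviving (envelope) indices are i = 4, i = 3, i = 2, i = 1, i = 0.
Intersections between consecutive envelope lines give the roots: for adjacent envelope indices i < j the intersection is x = (a_i − a_j) / (j − i). Reading off the sorted break points: {-6, -5, -2, 3}.
Verification: at each break x_0, at least two indices attain the minimum of min_i(a_i + i · x_0).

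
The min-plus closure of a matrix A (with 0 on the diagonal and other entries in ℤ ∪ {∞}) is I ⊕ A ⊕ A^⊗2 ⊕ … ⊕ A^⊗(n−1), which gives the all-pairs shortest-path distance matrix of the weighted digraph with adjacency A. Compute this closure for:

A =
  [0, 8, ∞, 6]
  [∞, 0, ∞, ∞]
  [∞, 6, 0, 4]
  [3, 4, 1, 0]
Closure =
  [0, 8, 7, 6]
  [∞, 0, ∞, ∞]
  [7, 6, 0, 4]
  [3, 4, 1, 0]

This is the Floyd-Warshall all-pairs shortest-path computation. For each intermediate vertex k = 0, 1, …, 3, update dist[i][j] ← min(dist[i][j], dist[i][k] + dist[k][j]). The final matrix gives, for each (i, j), the minimum total weight of any directed path from i to j (possibly empty when i = j).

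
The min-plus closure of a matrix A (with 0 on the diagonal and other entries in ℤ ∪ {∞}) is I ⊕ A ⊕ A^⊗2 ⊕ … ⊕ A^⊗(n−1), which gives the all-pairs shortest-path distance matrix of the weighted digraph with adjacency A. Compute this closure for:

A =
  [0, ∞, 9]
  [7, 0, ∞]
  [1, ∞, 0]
Closure =
  [0, ∞, 9]
  [7, 0, 16]
  [1, ∞, 0]

This is the Floyd-Warshall all-pairs shortest-path computation. For each intermediate vertex k = 0, 1, …, 2, update dist[i][j] ← min(dist[i][j], dist[i][k] + dist[k][j]). The final matrix gives, for each (i, j), the minimum total weight of any directed path from i to j (possibly empty when i = j).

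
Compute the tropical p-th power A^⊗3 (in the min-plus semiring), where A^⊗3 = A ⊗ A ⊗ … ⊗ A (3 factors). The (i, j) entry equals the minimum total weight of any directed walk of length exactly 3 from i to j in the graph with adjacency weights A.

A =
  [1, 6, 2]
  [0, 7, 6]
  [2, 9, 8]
A^⊗3 =
  [3, 8, 4]
  [2, 7, 3]
  [4, 9, 5]

Each entry (A^⊗3)_ij equals the minimum over all length-3 walks i = v_0 → v_1 → … → v_3 = j of Σ_t A[v_t][v_{t+1}]. For example, for (i, j) = (0, 2) we minimise over 9 possible intermediate vertex sequences; the minimum is 4, attained along the walk 0 → 0 → 0 → 2.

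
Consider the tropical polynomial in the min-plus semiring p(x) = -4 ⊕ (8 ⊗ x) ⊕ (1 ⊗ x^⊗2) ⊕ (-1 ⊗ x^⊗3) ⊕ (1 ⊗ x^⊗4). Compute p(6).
p(6) = -4

A tropical monomial a ⊗ x^⊗i evaluates to a + i · x. Evaluating each term at x = 6:
  Term 0 contributes -4 + 0 · 6 = -4
  Term 1 contributes 8 + 1 · 6 = 14
  Term 2 contributes 1 + 2 · 6 = 13
  Term 3 contributes -1 + 3 · 6 = 17
  Term 4 contributes 1 + 4 · 6 = 25
p(6) = ⊕ of these = min[-4, 14, 13, 17, 25] = -4.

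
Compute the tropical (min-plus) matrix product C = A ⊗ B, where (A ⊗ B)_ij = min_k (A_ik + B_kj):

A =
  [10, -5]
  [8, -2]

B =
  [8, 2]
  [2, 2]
A ⊗ B =
  [-3, -3]
  [0, 0]

Apply the min-plus product entry-by-entry:
  C[0][0] = min over k of (A[0][0] + B[0][0] = 10 + 8 = 18, A[0][1] + B[1][0] = -5 + 2 = -3) = -3 (attained at k = 1)
  C[0][1] = min over k of (A[0][0] + B[0][1] = 10 + 2 = 12, A[0][1] + B[1][1] = -5 + 2 = -3) = -3 (attained at k = 1)
  C[1][0] = min over k of (A[1][0] + B[0][0] = 8 + 8 = 16, A[1][1] + B[1][0] = -2 + 2 = 0) = 0 (attained at k = 1)
  C[1][1] = min over k of (A[1][0] + B[0][1] = 8 + 2 = 10, A[1][1] + B[1][1] = -2 + 2 = 0) = 0 (attained at k = 1)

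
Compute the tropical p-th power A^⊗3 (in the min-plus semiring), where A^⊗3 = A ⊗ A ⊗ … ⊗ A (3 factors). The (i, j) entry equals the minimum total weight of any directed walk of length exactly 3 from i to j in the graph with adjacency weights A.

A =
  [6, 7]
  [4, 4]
A^⊗3 =
  [15, 15]
  [12, 12]

Each entry (A^⊗3)_ij equals the minimum over all length-3 walks i = v_0 → v_1 → … → v_3 = j of Σ_t A[v_t][v_{t+1}]. For example, for (i, j) = (0, 1) we minimise over 4 possible intermediate vertex sequences; the minimum is 15, attained along the walk 0 → 1 → 1 → 1.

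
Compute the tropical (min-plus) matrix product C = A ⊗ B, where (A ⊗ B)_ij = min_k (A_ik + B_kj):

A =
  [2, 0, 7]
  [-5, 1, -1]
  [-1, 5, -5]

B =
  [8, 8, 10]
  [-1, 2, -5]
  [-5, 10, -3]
A ⊗ B =
  [-1, 2, -5]
  [-6, 3, -4]
  [-10, 5, -8]

Apply the min-plus product entry-by-entry:
  C[0][0] = min over k of (A[0][0] + B[0][0] = 2 + 8 = 10, A[0][1] + B[1][0] = 0 + -1 = -1, A[0][2] + B[2][0] = 7 + -5 = 2) = -1 (attained at k = 1)
  C[0][1] = min over k of (A[0][0] + B[0][1] = 2 + 8 = 10, A[0][1] + B[1][1] = 0 + 2 = 2, A[0][2] + B[2][1] = 7 + 10 = 17) = 2 (attained at k = 1)
  C[0][2] = min over k of (A[0][0] + B[0][2] = 2 + 10 = 12, A[0][1] + B[1][2] = 0 + -5 = -5, A[0][2] + B[2][2] = 7 + -3 = 4) = -5 (attained at k = 1)
  C[1][0] = min over k of (A[1][0] + B[0][0] = -5 + 8 = 3, A[1][1] + B[1][0] = 1 + -1 = 0, A[1][2] + B[2][0] = -1 + -5 = -6) = -6 (attained at k = 2)
  C[1][1] = min over k of (A[1][0] + B[0][1] = -5 + 8 = 3, A[1][1] + B[1][1] = 1 + 2 = 3, A[1][2] + B[2][1] = -1 + 10 = 9) = 3 (attained at k = 0)
  C[1][2] = min over k of (A[1][0] + B[0][2] = -5 + 10 = 5, A[1][1] + B[1][2] = 1 + -5 = -4, A[1][2] + B[2][2] = -1 + -3 = -4) = -4 (attained at k = 1)
  C[2][0] = min over k of (A[2][0] + B[0][0] = -1 + 8 = 7, A[2][1] + B[1][0] = 5 + -1 = 4, A[2][2] + B[2][0] = -5 + -5 = -10) = -10 (attained at k = 2)
  C[2][1] = min over k of (A[2][0] + B[0][1] = -1 + 8 = 7, A[2][1] + B[1][1] = 5 + 2 = 7, A[2][2] + B[2][1] = -5 + 10 = 5) = 5 (attained at k = 2)
  C[2][2] = min over k of (A[2][0] + B[0][2] = -1 + 10 = 9, A[2][1] + B[1][2] = 5 + -5 = 0, A[2][2] + B[2][2] = -5 + -3 = -8) = -8 (attained at k = 2)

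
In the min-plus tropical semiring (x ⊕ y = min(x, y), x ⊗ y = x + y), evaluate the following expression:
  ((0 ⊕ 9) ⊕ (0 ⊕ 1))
((0 ⊕ 9) ⊕ (0 ⊕ 1)) = 0

Expand innermost to outermost. Recall ⊕ takes the minimum of its arguments and ⊗ takes their sum. Working out the expression ((0 ⊕ 9) ⊕ (0 ⊕ 1)) gives 0.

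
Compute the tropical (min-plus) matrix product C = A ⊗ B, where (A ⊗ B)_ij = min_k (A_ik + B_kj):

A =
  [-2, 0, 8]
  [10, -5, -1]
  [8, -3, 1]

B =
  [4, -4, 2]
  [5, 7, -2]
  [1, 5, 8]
A ⊗ B =
  [2, -6, -2]
  [0, 2, -7]
  [2, 4, -5]

Apply the min-plus product entry-by-entry:
  C[0][0] = min over k of (A[0][0] + B[0][0] = -2 + 4 = 2, A[0][1] + B[1][0] = 0 + 5 = 5, A[0][2] + B[2][0] = 8 + 1 = 9) = 2 (attained at k = 0)
  C[0][1] = min over k of (A[0][0] + B[0][1] = -2 + -4 = -6, A[0][1] + B[1][1] = 0 + 7 = 7, A[0][2] + B[2][1] = 8 + 5 = 13) = -6 (attained at k = 0)
  C[0][2] = min over k of (A[0][0] + B[0][2] = -2 + 2 = 0, A[0][1] + B[1][2] = 0 + -2 = -2, A[0][2] + B[2][2] = 8 + 8 = 16) = -2 (attained at k = 1)
  C[1][0] = min over k of (A[1][0] + B[0][0] = 10 + 4 = 14, A[1][1] + B[1][0] = -5 + 5 = 0, A[1][2] + B[2][0] = -1 + 1 = 0) = 0 (attained at k = 1)
  C[1][1] = min over k of (A[1][0] + B[0][1] = 10 + -4 = 6, A[1][1] + B[1][1] = -5 + 7 = 2, A[1][2] + B[2][1] = -1 + 5 = 4) = 2 (attained at k = 1)
  C[1][2] = min over k of (A[1][0] + B[0][2] = 10 + 2 = 12, A[1][1] + B[1][2] = -5 + -2 = -7, A[1][2] + B[2][2] = -1 + 8 = 7) = -7 (attained at k = 1)
  C[2][0] = min over k of (A[2][0] + B[0][0] = 8 + 4 = 12, A[2][1] + B[1][0] = -3 + 5 = 2, A[2][2] + B[2][0] = 1 + 1 = 2) = 2 (attained at k = 1)
  C[2][1] = min over k of (A[2][0] + B[0][1] = 8 + -4 = 4, A[2][1] + B[1][1] = -3 + 7 = 4, A[2][2] + B[2][1] = 1 + 5 = 6) = 4 (attained at k = 0)
  C[2][2] = min over k of (A[2][0] + B[0][2] = 8 + 2 = 10, A[2][1] + B[1][2] = -3 + -2 = -5, A[2][2] + B[2][2] = 1 + 8 = 9) = -5 (attained at k = 1)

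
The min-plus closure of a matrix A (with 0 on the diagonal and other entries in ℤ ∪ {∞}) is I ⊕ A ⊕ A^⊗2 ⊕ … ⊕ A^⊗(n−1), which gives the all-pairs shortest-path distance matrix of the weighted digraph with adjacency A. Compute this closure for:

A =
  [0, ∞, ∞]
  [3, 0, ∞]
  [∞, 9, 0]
Closure =
  [0, ∞, ∞]
  [3, 0, ∞]
  [12, 9, 0]

This is the Floyd-Warshall all-pairs shortest-path computation. For each intermediate vertex k = 0, 1, …, 2, update dist[i][j] ← min(dist[i][j], dist[i][k] + dist[k][j]). The final matrix gives, for each (i, j), the minimum total weight of any directed path from i to j (possibly empty when i = j).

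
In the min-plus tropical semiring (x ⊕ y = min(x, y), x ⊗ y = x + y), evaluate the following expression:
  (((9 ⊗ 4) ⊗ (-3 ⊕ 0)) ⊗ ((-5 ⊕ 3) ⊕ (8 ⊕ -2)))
(((9 ⊗ 4) ⊗ (-3 ⊕ 0)) ⊗ ((-5 ⊕ 3) ⊕ (8 ⊕ -2))) = 5

Expand innermost to outermost. Recall ⊕ takes the minimum of its arguments and ⊗ takes their sum. Working out the expression (((9 ⊗ 4) ⊗ (-3 ⊕ 0)) ⊗ ((-5 ⊕ 3) ⊕ (8 ⊕ -2))) gives 5.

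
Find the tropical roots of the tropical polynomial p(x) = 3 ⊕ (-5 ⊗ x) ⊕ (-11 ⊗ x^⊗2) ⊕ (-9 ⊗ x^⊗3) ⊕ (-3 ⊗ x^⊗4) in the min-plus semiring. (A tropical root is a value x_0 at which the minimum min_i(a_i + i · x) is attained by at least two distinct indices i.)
Roots: {-6, -2, 6, 8}

Each tropical root is a break point of the lower envelope of the lines y = a_i + i · x (there are 5 lines, with slopes 0, 1, ..., 4). Only the lines that attain the minimum somewhere contribute to roots; other lines are dominated. Here the surviving (envelope) indices are i = 4, i = 3, i = 2, i = 1, i = 0.
Intersections between consecutive envelope lines give the roots: for adjacent envelope indices i < j the intersection is x = (a_i − a_j) / (j − i). Reading off the sorted break points: {-6, -2, 6, 8}.
Verification: at each break x_0, at least two indices attain the minimum of min_i(a_i + i · x_0).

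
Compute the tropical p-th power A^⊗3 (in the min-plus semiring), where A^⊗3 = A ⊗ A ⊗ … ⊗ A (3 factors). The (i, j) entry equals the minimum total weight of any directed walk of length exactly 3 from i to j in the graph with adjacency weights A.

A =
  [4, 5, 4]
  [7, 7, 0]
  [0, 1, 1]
A^⊗3 =
  [5, 6, 5]
  [1, 2, 1]
  [1, 2, 2]

Each entry (A^⊗3)_ij equals the minimum over all length-3 walks i = v_0 → v_1 → … → v_3 = j of Σ_t A[v_t][v_{t+1}]. For example, for (i, j) = (0, 2) we minimise over 9 possible intermediate vertex sequences; the minimum is 5, attained along the walk 0 → 2 → 1 → 2.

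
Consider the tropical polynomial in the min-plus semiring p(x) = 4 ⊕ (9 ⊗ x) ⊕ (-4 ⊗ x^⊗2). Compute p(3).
p(3) = 2

A tropical monomial a ⊗ x^⊗i evaluates to a + i · x. Evaluating each term at x = 3:
  Term 0 contributes 4 + 0 · 3 = 4
  Term 1 contributes 9 + 1 · 3 = 12
  Term 2 contributes -4 + 2 · 3 = 2
p(3) = ⊕ of these = min[4, 12, 2] = 2.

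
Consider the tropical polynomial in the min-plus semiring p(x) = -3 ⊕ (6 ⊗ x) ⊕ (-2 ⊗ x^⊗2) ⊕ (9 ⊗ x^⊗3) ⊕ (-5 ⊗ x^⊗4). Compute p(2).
p(2) = -3

A tropical monomial a ⊗ x^⊗i evaluates to a + i · x. Evaluating each term at x = 2:
  Term 0 contributes -3 + 0 · 2 = -3
  Term 1 contributes 6 + 1 · 2 = 8
  Term 2 contributes -2 + 2 · 2 = 2
  Term 3 contributes 9 + 3 · 2 = 15
  Term 4 contributes -5 + 4 · 2 = 3
p(2) = ⊕ of these = min[-3, 8, 2, 15, 3] = -3.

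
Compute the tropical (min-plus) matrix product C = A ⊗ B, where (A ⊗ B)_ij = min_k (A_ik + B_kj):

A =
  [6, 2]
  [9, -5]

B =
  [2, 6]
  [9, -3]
A ⊗ B =
  [8, -1]
  [4, -8]

Apply the min-plus product entry-by-entry:
  C[0][0] = min over k of (A[0][0] + B[0][0] = 6 + 2 = 8, A[0][1] + B[1][0] = 2 + 9 = 11) = 8 (attained at k = 0)
  C[0][1] = min over k of (A[0][0] + B[0][1] = 6 + 6 = 12, A[0][1] + B[1][1] = 2 + -3 = -1) = -1 (attained at k = 1)
  C[1][0] = min over k of (A[1][0] + B[0][0] = 9 + 2 = 11, A[1][1] + B[1][0] = -5 + 9 = 4) = 4 (attained at k = 1)
  C[1][1] = min over k of (A[1][0] + B[0][1] = 9 + 6 = 15, A[1][1] + B[1][1] = -5 + -3 = -8) = -8 (attained at k = 1)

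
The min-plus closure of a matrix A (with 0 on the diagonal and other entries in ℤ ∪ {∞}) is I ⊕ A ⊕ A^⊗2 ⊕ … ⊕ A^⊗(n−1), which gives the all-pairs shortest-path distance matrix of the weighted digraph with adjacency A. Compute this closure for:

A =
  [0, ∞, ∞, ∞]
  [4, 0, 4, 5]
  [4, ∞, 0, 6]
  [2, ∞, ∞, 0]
Closure =
  [0, ∞, ∞, ∞]
  [4, 0, 4, 5]
  [4, ∞, 0, 6]
  [2, ∞, ∞, 0]

This is the Floyd-Warshall all-pairs shortest-path computation. For each intermediate vertex k = 0, 1, …, 3, update dist[i][j] ← min(dist[i][j], dist[i][k] + dist[k][j]). The final matrix gives, for each (i, j), the minimum total weight of any directed path from i to j (possibly empty when i = j).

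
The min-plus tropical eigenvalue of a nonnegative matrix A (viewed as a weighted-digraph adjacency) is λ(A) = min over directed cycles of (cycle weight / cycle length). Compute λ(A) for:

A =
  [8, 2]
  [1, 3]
λ(A) = 3/2

Enumerate directed cycles and compute their means (weight / length). Sample:
  cycle 0 → 0: weight = 8, length = 1, mean = 8/1 ≈ 8.000
  cycle 1 → 1: weight = 3, length = 1, mean = 3/1 ≈ 3.000
  cycle 0 → 1 → 0: weight = 3, length = 2, mean = 3/2 ≈ 1.500
  cycle 1 → 0 → 1: weight = 3, length = 2, mean = 3/2 ≈ 1.500
Minimum mean = 1.500, attained e.g. along the cycle 0 → 1 → 0 with weight 3 and length 2. So λ(A) = 3/2 = 3/2.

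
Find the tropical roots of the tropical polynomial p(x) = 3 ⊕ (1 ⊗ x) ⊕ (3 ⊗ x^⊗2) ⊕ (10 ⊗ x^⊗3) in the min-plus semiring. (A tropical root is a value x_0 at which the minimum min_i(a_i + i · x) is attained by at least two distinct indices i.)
Roots: {-7, -2, 2}

Each tropical root is a break point of the lower envelope of the lines y = a_i + i · x (there are 4 lines, with slopes 0, 1, ..., 3). Only the lines that attain the minimum somewhere contribute to roots; other lines are dominated. Here the surviving (envelope) indices are i = 3, i = 2, i = 1, i = 0.
Intersections between consecutive envelope lines give the roots: for adjacent envelope indices i < j the intersection is x = (a_i − a_j) / (j − i). Reading off the sorted break points: {-7, -2, 2}.
Verification: at each break x_0, at least two indices attain the minimum of min_i(a_i + i · x_0).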